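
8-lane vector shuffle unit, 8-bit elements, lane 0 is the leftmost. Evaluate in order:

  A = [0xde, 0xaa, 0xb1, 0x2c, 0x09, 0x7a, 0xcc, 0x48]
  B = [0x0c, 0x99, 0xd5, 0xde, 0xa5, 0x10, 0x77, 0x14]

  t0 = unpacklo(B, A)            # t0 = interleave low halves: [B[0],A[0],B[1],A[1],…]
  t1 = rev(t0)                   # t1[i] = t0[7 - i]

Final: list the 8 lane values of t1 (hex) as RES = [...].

RES = [ 0x2c  0xde  0xb1  0xd5  0xaa  0x99  0xde  0x0c ]

  t0: 0c de 99 aa d5 b1 de 2c
  t1: 2c de b1 d5 aa 99 de 0c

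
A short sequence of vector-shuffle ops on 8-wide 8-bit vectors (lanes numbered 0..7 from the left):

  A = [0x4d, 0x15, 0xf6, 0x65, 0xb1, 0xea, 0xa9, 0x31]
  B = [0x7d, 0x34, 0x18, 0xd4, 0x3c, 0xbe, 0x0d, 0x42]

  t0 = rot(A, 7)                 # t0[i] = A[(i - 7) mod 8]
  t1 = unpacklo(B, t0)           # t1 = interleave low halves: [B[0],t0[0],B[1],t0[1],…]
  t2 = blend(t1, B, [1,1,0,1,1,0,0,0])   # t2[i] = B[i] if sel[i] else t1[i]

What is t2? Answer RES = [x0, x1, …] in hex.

  t0: 15 f6 65 b1 ea a9 31 4d
  t1: 7d 15 34 f6 18 65 d4 b1
  t2: 7d 34 34 d4 3c 65 d4 b1

RES = [0x7d, 0x34, 0x34, 0xd4, 0x3c, 0x65, 0xd4, 0xb1]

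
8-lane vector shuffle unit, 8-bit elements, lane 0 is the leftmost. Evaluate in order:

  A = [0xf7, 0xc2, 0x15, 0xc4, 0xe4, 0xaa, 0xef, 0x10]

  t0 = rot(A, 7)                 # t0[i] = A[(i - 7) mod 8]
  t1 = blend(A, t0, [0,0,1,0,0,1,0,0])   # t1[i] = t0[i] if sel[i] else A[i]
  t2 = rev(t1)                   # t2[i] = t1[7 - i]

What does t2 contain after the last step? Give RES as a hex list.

  t0: c2 15 c4 e4 aa ef 10 f7
  t1: f7 c2 c4 c4 e4 ef ef 10
  t2: 10 ef ef e4 c4 c4 c2 f7

RES = [0x10, 0xef, 0xef, 0xe4, 0xc4, 0xc4, 0xc2, 0xf7]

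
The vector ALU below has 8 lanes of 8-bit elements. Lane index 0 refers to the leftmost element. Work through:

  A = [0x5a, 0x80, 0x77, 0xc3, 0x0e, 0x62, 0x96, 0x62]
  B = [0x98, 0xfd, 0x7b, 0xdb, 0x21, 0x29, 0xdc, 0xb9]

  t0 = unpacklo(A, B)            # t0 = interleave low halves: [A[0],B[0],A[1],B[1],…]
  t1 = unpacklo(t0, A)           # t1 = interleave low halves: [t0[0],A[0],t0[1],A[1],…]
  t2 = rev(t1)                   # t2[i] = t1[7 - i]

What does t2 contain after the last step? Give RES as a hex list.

RES = [ 0xc3  0xfd  0x77  0x80  0x80  0x98  0x5a  0x5a ]

t0 = [0x5a, 0x98, 0x80, 0xfd, 0x77, 0x7b, 0xc3, 0xdb]
t1 = [0x5a, 0x5a, 0x98, 0x80, 0x80, 0x77, 0xfd, 0xc3]
t2 = [0xc3, 0xfd, 0x77, 0x80, 0x80, 0x98, 0x5a, 0x5a]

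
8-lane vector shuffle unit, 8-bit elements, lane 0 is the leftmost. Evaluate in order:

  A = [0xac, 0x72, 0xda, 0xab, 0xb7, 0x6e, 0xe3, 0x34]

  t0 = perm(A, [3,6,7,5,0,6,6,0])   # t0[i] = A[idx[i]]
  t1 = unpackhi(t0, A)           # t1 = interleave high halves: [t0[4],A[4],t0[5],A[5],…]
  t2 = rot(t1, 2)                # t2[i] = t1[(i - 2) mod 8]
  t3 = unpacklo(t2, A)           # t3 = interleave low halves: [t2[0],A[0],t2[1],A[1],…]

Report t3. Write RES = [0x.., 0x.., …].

t0 = [0xab, 0xe3, 0x34, 0x6e, 0xac, 0xe3, 0xe3, 0xac]
t1 = [0xac, 0xb7, 0xe3, 0x6e, 0xe3, 0xe3, 0xac, 0x34]
t2 = [0xac, 0x34, 0xac, 0xb7, 0xe3, 0x6e, 0xe3, 0xe3]
t3 = [0xac, 0xac, 0x34, 0x72, 0xac, 0xda, 0xb7, 0xab]

RES = [ 0xac  0xac  0x34  0x72  0xac  0xda  0xb7  0xab ]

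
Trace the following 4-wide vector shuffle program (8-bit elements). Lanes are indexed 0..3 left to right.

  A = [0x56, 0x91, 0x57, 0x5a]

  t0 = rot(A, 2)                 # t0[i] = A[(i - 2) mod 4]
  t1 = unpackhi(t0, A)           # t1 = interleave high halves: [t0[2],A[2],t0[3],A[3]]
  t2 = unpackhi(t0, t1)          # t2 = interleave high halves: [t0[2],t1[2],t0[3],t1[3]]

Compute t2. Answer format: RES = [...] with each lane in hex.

  t0: 57 5a 56 91
  t1: 56 57 91 5a
  t2: 56 91 91 5a

RES = [ 0x56  0x91  0x91  0x5a ]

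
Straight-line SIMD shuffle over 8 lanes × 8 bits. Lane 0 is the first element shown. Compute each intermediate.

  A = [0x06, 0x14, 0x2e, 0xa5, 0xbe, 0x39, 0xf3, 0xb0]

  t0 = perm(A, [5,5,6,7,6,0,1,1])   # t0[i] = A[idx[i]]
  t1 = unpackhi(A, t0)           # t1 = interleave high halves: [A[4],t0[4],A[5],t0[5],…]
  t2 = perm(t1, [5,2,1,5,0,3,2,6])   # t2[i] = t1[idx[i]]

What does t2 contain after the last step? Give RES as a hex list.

→ t0 |39|39|f3|b0|f3|06|14|14|
→ t1 |be|f3|39|06|f3|14|b0|14|
→ t2 |14|39|f3|14|be|06|39|b0|

RES = [ 0x14  0x39  0xf3  0x14  0xbe  0x06  0x39  0xb0 ]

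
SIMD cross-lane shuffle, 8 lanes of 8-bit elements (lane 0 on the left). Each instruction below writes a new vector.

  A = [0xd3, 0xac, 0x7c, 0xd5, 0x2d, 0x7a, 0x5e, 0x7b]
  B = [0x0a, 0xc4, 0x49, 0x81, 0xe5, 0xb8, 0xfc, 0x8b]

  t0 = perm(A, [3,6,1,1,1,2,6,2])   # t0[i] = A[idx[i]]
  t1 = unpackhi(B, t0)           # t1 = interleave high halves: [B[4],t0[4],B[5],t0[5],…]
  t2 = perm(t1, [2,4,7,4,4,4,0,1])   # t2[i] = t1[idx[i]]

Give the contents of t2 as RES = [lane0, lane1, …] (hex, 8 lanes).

RES = [0xb8, 0xfc, 0x7c, 0xfc, 0xfc, 0xfc, 0xe5, 0xac]

t0 = [0xd5, 0x5e, 0xac, 0xac, 0xac, 0x7c, 0x5e, 0x7c]
t1 = [0xe5, 0xac, 0xb8, 0x7c, 0xfc, 0x5e, 0x8b, 0x7c]
t2 = [0xb8, 0xfc, 0x7c, 0xfc, 0xfc, 0xfc, 0xe5, 0xac]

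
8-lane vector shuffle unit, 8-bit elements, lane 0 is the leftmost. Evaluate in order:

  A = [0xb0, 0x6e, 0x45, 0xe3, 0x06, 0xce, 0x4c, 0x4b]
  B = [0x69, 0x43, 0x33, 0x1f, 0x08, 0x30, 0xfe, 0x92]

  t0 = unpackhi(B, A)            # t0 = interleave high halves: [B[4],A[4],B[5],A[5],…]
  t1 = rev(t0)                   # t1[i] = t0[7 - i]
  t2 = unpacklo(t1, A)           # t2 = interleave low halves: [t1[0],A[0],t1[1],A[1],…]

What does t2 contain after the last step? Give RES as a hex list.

→ t0 |08|06|30|ce|fe|4c|92|4b|
→ t1 |4b|92|4c|fe|ce|30|06|08|
→ t2 |4b|b0|92|6e|4c|45|fe|e3|

RES = [0x4b, 0xb0, 0x92, 0x6e, 0x4c, 0x45, 0xfe, 0xe3]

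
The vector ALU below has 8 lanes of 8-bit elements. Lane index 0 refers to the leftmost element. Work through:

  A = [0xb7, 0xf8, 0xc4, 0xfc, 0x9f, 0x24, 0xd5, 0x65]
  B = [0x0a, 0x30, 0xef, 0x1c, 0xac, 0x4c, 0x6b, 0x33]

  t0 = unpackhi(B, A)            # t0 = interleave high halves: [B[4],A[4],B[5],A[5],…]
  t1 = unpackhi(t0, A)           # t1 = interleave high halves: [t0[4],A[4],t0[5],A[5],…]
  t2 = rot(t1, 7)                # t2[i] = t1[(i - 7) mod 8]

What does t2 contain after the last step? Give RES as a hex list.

t0 = [0xac, 0x9f, 0x4c, 0x24, 0x6b, 0xd5, 0x33, 0x65]
t1 = [0x6b, 0x9f, 0xd5, 0x24, 0x33, 0xd5, 0x65, 0x65]
t2 = [0x9f, 0xd5, 0x24, 0x33, 0xd5, 0x65, 0x65, 0x6b]

RES = [0x9f, 0xd5, 0x24, 0x33, 0xd5, 0x65, 0x65, 0x6b]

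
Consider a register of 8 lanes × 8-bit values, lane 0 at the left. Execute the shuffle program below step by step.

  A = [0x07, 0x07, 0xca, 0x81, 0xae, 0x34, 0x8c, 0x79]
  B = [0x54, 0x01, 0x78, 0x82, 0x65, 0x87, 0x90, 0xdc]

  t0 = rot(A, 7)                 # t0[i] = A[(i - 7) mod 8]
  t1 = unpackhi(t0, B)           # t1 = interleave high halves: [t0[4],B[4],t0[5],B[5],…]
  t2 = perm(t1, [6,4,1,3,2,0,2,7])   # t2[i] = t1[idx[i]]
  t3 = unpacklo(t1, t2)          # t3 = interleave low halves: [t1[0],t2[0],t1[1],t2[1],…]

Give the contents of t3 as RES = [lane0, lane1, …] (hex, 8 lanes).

t0 = [0x07, 0xca, 0x81, 0xae, 0x34, 0x8c, 0x79, 0x07]
t1 = [0x34, 0x65, 0x8c, 0x87, 0x79, 0x90, 0x07, 0xdc]
t2 = [0x07, 0x79, 0x65, 0x87, 0x8c, 0x34, 0x8c, 0xdc]
t3 = [0x34, 0x07, 0x65, 0x79, 0x8c, 0x65, 0x87, 0x87]

RES = [0x34, 0x07, 0x65, 0x79, 0x8c, 0x65, 0x87, 0x87]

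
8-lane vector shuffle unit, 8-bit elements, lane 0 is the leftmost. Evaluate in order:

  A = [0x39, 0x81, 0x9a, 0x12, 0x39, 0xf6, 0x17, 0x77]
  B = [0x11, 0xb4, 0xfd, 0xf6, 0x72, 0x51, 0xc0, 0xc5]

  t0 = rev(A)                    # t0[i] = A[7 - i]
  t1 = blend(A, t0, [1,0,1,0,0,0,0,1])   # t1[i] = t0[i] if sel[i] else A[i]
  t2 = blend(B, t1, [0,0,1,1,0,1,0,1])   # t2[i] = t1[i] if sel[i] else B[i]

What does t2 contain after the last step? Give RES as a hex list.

t0 = [0x77, 0x17, 0xf6, 0x39, 0x12, 0x9a, 0x81, 0x39]
t1 = [0x77, 0x81, 0xf6, 0x12, 0x39, 0xf6, 0x17, 0x39]
t2 = [0x11, 0xb4, 0xf6, 0x12, 0x72, 0xf6, 0xc0, 0x39]

RES = [ 0x11  0xb4  0xf6  0x12  0x72  0xf6  0xc0  0x39 ]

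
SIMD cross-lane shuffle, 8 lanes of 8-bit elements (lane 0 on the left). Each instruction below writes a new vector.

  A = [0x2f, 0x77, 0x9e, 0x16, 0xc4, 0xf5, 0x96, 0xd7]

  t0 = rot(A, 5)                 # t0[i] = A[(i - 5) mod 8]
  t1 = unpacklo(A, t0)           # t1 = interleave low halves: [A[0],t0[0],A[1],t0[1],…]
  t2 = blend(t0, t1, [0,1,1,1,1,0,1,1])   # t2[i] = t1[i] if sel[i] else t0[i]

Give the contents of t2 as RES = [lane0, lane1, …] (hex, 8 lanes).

→ t0 |16|c4|f5|96|d7|2f|77|9e|
→ t1 |2f|16|77|c4|9e|f5|16|96|
→ t2 |16|16|77|c4|9e|2f|16|96|

RES = [0x16, 0x16, 0x77, 0xc4, 0x9e, 0x2f, 0x16, 0x96]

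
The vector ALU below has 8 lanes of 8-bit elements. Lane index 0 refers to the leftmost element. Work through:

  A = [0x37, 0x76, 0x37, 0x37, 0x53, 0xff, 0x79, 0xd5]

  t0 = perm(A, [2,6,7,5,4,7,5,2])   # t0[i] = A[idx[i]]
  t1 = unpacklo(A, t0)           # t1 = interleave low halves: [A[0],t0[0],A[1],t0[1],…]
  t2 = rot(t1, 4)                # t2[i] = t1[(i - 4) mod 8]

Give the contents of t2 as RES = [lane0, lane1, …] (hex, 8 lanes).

RES = [ 0x37  0xd5  0x37  0xff  0x37  0x37  0x76  0x79 ]

t0 = [0x37, 0x79, 0xd5, 0xff, 0x53, 0xd5, 0xff, 0x37]
t1 = [0x37, 0x37, 0x76, 0x79, 0x37, 0xd5, 0x37, 0xff]
t2 = [0x37, 0xd5, 0x37, 0xff, 0x37, 0x37, 0x76, 0x79]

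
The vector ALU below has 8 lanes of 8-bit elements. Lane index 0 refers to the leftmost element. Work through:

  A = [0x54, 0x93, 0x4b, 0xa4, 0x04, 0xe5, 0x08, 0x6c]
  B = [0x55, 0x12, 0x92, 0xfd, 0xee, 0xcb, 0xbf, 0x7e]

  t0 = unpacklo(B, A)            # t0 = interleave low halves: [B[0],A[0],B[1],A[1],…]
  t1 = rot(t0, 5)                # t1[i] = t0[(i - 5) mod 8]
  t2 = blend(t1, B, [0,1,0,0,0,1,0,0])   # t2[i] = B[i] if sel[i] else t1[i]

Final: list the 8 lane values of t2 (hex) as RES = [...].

→ t0 |55|54|12|93|92|4b|fd|a4|
→ t1 |93|92|4b|fd|a4|55|54|12|
→ t2 |93|12|4b|fd|a4|cb|54|12|

RES = [ 0x93  0x12  0x4b  0xfd  0xa4  0xcb  0x54  0x12 ]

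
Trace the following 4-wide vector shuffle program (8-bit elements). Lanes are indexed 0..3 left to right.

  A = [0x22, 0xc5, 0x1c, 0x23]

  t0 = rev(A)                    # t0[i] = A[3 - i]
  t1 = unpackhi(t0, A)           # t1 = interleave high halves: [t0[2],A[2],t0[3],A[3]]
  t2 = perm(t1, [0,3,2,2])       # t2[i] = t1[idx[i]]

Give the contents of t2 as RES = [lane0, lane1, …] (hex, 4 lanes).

→ t0 |23|1c|c5|22|
→ t1 |c5|1c|22|23|
→ t2 |c5|23|22|22|

RES = [0xc5, 0x23, 0x22, 0x22]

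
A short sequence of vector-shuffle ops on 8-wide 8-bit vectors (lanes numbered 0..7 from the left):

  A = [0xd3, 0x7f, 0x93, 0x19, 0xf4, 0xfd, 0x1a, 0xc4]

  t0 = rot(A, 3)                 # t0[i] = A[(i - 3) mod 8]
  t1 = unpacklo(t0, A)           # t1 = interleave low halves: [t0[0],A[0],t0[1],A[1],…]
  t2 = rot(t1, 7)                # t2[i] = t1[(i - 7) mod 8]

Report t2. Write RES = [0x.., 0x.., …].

t0 = [0xfd, 0x1a, 0xc4, 0xd3, 0x7f, 0x93, 0x19, 0xf4]
t1 = [0xfd, 0xd3, 0x1a, 0x7f, 0xc4, 0x93, 0xd3, 0x19]
t2 = [0xd3, 0x1a, 0x7f, 0xc4, 0x93, 0xd3, 0x19, 0xfd]

RES = [0xd3, 0x1a, 0x7f, 0xc4, 0x93, 0xd3, 0x19, 0xfd]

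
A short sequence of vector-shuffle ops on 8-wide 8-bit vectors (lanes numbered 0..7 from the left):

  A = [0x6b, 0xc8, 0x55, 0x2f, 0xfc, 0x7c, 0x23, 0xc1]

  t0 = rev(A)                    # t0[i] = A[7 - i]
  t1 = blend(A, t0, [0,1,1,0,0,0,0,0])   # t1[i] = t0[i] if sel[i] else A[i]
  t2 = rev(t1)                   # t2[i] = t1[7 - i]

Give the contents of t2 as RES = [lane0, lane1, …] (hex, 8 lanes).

RES = [0xc1, 0x23, 0x7c, 0xfc, 0x2f, 0x7c, 0x23, 0x6b]

  t0: c1 23 7c fc 2f 55 c8 6b
  t1: 6b 23 7c 2f fc 7c 23 c1
  t2: c1 23 7c fc 2f 7c 23 6b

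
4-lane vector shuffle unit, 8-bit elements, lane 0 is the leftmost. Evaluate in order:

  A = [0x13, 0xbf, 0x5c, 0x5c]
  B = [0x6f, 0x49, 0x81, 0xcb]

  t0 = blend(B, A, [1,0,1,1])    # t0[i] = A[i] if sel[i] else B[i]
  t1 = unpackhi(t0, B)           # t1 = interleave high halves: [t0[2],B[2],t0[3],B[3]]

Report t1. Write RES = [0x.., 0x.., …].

t0 = [0x13, 0x49, 0x5c, 0x5c]
t1 = [0x5c, 0x81, 0x5c, 0xcb]

RES = [0x5c, 0x81, 0x5c, 0xcb]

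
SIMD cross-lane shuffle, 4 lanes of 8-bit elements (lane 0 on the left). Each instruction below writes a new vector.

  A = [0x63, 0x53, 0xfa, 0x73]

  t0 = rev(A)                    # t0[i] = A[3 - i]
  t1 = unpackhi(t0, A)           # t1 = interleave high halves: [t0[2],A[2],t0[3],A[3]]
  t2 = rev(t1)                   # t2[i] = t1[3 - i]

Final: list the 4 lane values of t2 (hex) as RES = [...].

RES = [ 0x73  0x63  0xfa  0x53 ]

  t0: 73 fa 53 63
  t1: 53 fa 63 73
  t2: 73 63 fa 53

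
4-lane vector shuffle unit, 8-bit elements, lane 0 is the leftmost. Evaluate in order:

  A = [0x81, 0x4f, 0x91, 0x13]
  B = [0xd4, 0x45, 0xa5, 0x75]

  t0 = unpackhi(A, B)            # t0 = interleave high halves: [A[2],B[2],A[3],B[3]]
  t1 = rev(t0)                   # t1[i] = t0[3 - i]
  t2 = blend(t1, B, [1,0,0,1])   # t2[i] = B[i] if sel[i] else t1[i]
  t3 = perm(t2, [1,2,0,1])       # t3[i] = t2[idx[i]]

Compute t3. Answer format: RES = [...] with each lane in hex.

t0 = [0x91, 0xa5, 0x13, 0x75]
t1 = [0x75, 0x13, 0xa5, 0x91]
t2 = [0xd4, 0x13, 0xa5, 0x75]
t3 = [0x13, 0xa5, 0xd4, 0x13]

RES = [0x13, 0xa5, 0xd4, 0x13]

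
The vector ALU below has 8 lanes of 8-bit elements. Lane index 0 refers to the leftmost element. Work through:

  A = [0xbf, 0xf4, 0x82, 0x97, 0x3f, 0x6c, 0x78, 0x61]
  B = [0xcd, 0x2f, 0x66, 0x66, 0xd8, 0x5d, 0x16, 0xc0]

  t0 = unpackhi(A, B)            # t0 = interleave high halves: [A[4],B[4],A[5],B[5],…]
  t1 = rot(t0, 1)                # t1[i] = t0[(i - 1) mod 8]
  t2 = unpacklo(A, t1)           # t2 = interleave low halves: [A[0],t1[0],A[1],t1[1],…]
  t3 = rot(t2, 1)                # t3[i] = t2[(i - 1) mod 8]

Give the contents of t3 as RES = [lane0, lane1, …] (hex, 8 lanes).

t0 = [0x3f, 0xd8, 0x6c, 0x5d, 0x78, 0x16, 0x61, 0xc0]
t1 = [0xc0, 0x3f, 0xd8, 0x6c, 0x5d, 0x78, 0x16, 0x61]
t2 = [0xbf, 0xc0, 0xf4, 0x3f, 0x82, 0xd8, 0x97, 0x6c]
t3 = [0x6c, 0xbf, 0xc0, 0xf4, 0x3f, 0x82, 0xd8, 0x97]

RES = [ 0x6c  0xbf  0xc0  0xf4  0x3f  0x82  0xd8  0x97 ]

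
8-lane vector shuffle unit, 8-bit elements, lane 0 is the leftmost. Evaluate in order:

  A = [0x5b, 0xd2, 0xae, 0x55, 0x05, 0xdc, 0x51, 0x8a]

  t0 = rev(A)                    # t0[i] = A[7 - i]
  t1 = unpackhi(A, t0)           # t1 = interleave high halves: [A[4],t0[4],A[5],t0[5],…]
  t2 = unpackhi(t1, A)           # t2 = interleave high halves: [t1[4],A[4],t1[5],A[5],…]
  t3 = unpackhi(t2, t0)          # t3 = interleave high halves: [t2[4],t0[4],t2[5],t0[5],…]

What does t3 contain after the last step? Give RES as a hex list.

RES = [0x8a, 0x55, 0x51, 0xae, 0x5b, 0xd2, 0x8a, 0x5b]

→ t0 |8a|51|dc|05|55|ae|d2|5b|
→ t1 |05|55|dc|ae|51|d2|8a|5b|
→ t2 |51|05|d2|dc|8a|51|5b|8a|
→ t3 |8a|55|51|ae|5b|d2|8a|5b|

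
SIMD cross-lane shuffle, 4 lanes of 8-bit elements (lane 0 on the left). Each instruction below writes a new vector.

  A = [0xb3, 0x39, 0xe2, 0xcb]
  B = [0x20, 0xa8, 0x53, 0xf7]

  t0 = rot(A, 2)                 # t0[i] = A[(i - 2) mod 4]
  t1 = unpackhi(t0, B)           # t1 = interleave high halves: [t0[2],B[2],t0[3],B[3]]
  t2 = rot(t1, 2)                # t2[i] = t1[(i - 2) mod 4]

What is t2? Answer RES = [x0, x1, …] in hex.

→ t0 |e2|cb|b3|39|
→ t1 |b3|53|39|f7|
→ t2 |39|f7|b3|53|

RES = [0x39, 0xf7, 0xb3, 0x53]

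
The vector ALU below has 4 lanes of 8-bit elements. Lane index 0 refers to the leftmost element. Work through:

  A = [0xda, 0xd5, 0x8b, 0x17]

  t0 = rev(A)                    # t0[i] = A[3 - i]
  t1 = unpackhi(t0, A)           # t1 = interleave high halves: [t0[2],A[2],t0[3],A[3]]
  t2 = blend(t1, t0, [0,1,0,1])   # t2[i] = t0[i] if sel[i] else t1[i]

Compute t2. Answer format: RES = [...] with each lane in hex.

RES = [0xd5, 0x8b, 0xda, 0xda]

t0 = [0x17, 0x8b, 0xd5, 0xda]
t1 = [0xd5, 0x8b, 0xda, 0x17]
t2 = [0xd5, 0x8b, 0xda, 0xda]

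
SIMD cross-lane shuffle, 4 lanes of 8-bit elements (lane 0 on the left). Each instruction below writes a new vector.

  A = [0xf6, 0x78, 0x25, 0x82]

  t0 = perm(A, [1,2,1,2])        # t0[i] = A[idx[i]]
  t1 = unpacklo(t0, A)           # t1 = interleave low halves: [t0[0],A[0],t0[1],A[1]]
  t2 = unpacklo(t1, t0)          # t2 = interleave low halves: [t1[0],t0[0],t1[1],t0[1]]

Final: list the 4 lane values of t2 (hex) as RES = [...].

RES = [0x78, 0x78, 0xf6, 0x25]

  t0: 78 25 78 25
  t1: 78 f6 25 78
  t2: 78 78 f6 25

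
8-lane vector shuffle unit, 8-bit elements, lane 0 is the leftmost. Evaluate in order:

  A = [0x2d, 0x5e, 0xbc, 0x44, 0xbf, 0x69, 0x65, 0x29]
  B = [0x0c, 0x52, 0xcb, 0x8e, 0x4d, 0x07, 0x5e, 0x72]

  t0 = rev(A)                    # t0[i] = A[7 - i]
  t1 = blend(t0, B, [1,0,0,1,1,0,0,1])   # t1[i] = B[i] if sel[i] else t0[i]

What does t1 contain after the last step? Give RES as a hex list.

t0 = [0x29, 0x65, 0x69, 0xbf, 0x44, 0xbc, 0x5e, 0x2d]
t1 = [0x0c, 0x65, 0x69, 0x8e, 0x4d, 0xbc, 0x5e, 0x72]

RES = [ 0x0c  0x65  0x69  0x8e  0x4d  0xbc  0x5e  0x72 ]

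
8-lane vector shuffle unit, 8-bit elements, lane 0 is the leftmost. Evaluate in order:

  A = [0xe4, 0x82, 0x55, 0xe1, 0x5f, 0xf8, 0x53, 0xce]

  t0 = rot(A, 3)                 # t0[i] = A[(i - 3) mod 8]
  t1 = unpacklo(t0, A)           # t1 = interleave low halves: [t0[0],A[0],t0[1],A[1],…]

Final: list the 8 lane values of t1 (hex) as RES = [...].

RES = [ 0xf8  0xe4  0x53  0x82  0xce  0x55  0xe4  0xe1 ]

→ t0 |f8|53|ce|e4|82|55|e1|5f|
→ t1 |f8|e4|53|82|ce|55|e4|e1|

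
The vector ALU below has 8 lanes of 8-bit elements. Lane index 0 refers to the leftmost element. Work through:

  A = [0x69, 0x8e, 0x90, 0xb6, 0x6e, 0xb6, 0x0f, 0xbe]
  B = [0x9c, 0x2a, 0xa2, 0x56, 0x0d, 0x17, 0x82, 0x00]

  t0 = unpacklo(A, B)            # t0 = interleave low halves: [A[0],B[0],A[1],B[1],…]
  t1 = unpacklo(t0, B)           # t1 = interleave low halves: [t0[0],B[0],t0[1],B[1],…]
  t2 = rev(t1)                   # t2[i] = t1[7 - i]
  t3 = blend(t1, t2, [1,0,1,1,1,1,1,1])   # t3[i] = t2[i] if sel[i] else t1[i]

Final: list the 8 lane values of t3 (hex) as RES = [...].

→ t0 |69|9c|8e|2a|90|a2|b6|56|
→ t1 |69|9c|9c|2a|8e|a2|2a|56|
→ t2 |56|2a|a2|8e|2a|9c|9c|69|
→ t3 |56|9c|a2|8e|2a|9c|9c|69|

RES = [0x56, 0x9c, 0xa2, 0x8e, 0x2a, 0x9c, 0x9c, 0x69]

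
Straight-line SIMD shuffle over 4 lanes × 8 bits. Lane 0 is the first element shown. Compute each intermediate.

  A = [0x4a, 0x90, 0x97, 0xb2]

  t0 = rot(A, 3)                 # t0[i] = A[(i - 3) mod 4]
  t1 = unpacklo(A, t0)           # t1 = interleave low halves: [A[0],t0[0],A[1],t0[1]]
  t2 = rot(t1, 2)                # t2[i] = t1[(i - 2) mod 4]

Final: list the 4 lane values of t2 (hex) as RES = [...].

→ t0 |90|97|b2|4a|
→ t1 |4a|90|90|97|
→ t2 |90|97|4a|90|

RES = [ 0x90  0x97  0x4a  0x90 ]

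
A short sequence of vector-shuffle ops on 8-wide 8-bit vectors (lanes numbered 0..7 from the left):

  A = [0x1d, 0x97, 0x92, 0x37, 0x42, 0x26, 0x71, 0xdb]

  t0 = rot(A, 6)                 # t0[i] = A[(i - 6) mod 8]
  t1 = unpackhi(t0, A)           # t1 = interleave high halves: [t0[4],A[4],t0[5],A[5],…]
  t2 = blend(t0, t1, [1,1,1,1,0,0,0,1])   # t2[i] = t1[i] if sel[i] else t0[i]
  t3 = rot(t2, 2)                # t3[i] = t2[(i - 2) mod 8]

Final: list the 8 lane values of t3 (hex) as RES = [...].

RES = [ 0x1d  0xdb  0x71  0x42  0xdb  0x26  0x71  0xdb ]

→ t0 |92|37|42|26|71|db|1d|97|
→ t1 |71|42|db|26|1d|71|97|db|
→ t2 |71|42|db|26|71|db|1d|db|
→ t3 |1d|db|71|42|db|26|71|db|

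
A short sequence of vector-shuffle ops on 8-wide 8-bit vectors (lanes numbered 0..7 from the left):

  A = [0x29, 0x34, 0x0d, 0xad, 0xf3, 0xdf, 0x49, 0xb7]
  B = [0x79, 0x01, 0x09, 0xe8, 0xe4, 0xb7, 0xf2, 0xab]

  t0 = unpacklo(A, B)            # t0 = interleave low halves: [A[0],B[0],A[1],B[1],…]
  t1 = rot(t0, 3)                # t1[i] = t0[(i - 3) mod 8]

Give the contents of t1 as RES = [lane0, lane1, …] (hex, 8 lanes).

RES = [0x09, 0xad, 0xe8, 0x29, 0x79, 0x34, 0x01, 0x0d]

→ t0 |29|79|34|01|0d|09|ad|e8|
→ t1 |09|ad|e8|29|79|34|01|0d|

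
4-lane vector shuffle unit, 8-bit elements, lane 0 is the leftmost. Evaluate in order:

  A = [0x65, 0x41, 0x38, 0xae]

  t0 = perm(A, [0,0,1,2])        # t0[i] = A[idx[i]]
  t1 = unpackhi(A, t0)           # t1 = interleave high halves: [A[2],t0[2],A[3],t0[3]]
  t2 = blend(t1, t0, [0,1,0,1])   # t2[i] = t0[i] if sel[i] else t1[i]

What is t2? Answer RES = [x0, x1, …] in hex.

  t0: 65 65 41 38
  t1: 38 41 ae 38
  t2: 38 65 ae 38

RES = [ 0x38  0x65  0xae  0x38 ]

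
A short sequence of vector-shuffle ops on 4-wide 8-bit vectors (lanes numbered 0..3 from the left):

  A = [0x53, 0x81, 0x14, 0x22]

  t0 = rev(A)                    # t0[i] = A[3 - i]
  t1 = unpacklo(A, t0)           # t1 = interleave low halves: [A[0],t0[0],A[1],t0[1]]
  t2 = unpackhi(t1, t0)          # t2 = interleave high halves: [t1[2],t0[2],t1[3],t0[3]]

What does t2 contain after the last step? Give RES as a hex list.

t0 = [0x22, 0x14, 0x81, 0x53]
t1 = [0x53, 0x22, 0x81, 0x14]
t2 = [0x81, 0x81, 0x14, 0x53]

RES = [0x81, 0x81, 0x14, 0x53]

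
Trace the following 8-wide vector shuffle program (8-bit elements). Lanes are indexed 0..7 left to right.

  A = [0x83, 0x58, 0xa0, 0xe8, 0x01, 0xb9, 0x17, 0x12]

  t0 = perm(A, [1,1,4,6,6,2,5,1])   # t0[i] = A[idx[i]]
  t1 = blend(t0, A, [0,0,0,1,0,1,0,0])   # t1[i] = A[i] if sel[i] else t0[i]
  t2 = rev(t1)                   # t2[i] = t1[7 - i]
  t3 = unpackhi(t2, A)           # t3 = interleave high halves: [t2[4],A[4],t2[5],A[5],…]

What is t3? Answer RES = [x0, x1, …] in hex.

  t0: 58 58 01 17 17 a0 b9 58
  t1: 58 58 01 e8 17 b9 b9 58
  t2: 58 b9 b9 17 e8 01 58 58
  t3: e8 01 01 b9 58 17 58 12

RES = [ 0xe8  0x01  0x01  0xb9  0x58  0x17  0x58  0x12 ]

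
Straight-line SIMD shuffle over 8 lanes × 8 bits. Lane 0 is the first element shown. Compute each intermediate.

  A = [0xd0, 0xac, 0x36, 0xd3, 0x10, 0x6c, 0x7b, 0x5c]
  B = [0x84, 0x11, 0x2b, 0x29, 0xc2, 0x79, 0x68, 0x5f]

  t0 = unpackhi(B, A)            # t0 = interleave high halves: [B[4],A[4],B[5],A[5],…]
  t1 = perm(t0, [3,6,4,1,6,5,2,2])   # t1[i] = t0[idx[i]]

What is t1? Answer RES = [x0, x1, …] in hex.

RES = [ 0x6c  0x5f  0x68  0x10  0x5f  0x7b  0x79  0x79 ]

  t0: c2 10 79 6c 68 7b 5f 5c
  t1: 6c 5f 68 10 5f 7b 79 79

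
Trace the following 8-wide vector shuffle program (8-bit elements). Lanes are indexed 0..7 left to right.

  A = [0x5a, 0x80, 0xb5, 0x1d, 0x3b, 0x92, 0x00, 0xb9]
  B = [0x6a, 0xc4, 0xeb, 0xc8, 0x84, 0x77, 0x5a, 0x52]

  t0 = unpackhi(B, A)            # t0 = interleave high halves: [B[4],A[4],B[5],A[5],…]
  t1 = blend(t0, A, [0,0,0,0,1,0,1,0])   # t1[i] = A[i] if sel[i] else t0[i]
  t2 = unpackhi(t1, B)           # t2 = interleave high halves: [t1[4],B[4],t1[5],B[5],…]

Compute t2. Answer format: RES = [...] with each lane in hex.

  t0: 84 3b 77 92 5a 00 52 b9
  t1: 84 3b 77 92 3b 00 00 b9
  t2: 3b 84 00 77 00 5a b9 52

RES = [ 0x3b  0x84  0x00  0x77  0x00  0x5a  0xb9  0x52 ]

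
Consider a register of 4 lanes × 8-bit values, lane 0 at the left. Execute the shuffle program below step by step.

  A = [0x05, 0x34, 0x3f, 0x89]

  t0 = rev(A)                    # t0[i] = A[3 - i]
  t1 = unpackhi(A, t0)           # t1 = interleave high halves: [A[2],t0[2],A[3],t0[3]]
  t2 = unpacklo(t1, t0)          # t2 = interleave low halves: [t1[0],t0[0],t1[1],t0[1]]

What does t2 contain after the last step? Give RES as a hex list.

  t0: 89 3f 34 05
  t1: 3f 34 89 05
  t2: 3f 89 34 3f

RES = [ 0x3f  0x89  0x34  0x3f ]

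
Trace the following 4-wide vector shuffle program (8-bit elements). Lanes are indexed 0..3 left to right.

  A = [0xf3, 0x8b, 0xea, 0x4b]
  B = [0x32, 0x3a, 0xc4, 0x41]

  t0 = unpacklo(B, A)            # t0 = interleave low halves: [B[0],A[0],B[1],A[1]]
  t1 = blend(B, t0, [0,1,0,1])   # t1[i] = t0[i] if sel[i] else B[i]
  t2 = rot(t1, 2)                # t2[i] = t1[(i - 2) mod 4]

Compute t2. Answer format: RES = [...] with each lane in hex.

RES = [0xc4, 0x8b, 0x32, 0xf3]

→ t0 |32|f3|3a|8b|
→ t1 |32|f3|c4|8b|
→ t2 |c4|8b|32|f3|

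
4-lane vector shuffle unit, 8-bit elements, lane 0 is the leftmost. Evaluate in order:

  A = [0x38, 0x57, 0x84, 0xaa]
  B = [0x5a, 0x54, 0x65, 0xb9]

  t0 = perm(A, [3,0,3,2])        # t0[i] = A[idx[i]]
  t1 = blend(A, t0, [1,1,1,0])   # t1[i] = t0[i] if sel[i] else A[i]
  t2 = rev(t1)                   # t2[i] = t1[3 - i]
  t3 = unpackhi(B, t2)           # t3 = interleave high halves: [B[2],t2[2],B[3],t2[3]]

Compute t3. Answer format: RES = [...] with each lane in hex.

RES = [0x65, 0x38, 0xb9, 0xaa]

→ t0 |aa|38|aa|84|
→ t1 |aa|38|aa|aa|
→ t2 |aa|aa|38|aa|
→ t3 |65|38|b9|aa|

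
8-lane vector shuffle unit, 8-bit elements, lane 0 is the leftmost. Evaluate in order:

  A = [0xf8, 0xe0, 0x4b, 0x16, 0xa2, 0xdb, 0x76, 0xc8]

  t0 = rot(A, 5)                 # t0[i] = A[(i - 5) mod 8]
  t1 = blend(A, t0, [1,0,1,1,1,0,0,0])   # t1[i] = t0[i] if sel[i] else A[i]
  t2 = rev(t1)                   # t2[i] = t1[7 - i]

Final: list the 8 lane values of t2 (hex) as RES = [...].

t0 = [0x16, 0xa2, 0xdb, 0x76, 0xc8, 0xf8, 0xe0, 0x4b]
t1 = [0x16, 0xe0, 0xdb, 0x76, 0xc8, 0xdb, 0x76, 0xc8]
t2 = [0xc8, 0x76, 0xdb, 0xc8, 0x76, 0xdb, 0xe0, 0x16]

RES = [ 0xc8  0x76  0xdb  0xc8  0x76  0xdb  0xe0  0x16 ]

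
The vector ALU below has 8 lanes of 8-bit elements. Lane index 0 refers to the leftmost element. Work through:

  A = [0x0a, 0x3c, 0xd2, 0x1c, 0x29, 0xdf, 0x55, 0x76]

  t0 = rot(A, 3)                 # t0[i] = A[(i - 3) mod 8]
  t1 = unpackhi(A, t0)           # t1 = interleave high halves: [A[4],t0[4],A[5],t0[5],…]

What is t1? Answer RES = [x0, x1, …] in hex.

RES = [ 0x29  0x3c  0xdf  0xd2  0x55  0x1c  0x76  0x29 ]

  t0: df 55 76 0a 3c d2 1c 29
  t1: 29 3c df d2 55 1c 76 29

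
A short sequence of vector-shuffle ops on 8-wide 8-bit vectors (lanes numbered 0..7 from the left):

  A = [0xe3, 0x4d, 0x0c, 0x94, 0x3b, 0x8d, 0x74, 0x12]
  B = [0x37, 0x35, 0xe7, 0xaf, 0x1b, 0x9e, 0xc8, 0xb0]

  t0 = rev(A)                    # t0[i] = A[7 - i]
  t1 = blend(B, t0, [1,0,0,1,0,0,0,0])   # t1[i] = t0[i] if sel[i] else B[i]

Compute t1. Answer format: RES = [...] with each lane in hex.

RES = [ 0x12  0x35  0xe7  0x3b  0x1b  0x9e  0xc8  0xb0 ]

t0 = [0x12, 0x74, 0x8d, 0x3b, 0x94, 0x0c, 0x4d, 0xe3]
t1 = [0x12, 0x35, 0xe7, 0x3b, 0x1b, 0x9e, 0xc8, 0xb0]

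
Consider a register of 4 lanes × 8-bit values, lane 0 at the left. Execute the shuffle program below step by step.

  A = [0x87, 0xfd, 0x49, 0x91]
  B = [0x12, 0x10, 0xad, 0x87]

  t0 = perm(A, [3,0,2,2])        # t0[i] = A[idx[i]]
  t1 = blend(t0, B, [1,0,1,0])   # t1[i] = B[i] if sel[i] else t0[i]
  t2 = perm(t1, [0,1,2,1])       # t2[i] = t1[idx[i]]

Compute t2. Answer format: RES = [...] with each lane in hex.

RES = [0x12, 0x87, 0xad, 0x87]

  t0: 91 87 49 49
  t1: 12 87 ad 49
  t2: 12 87 ad 87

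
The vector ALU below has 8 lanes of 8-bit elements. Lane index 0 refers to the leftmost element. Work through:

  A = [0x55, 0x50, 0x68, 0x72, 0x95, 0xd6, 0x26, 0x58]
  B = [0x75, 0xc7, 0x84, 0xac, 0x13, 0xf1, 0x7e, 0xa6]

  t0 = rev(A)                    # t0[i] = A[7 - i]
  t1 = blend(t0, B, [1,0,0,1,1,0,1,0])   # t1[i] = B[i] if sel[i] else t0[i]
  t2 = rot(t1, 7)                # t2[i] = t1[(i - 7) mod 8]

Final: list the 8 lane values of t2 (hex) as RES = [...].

RES = [ 0x26  0xd6  0xac  0x13  0x68  0x7e  0x55  0x75 ]

→ t0 |58|26|d6|95|72|68|50|55|
→ t1 |75|26|d6|ac|13|68|7e|55|
→ t2 |26|d6|ac|13|68|7e|55|75|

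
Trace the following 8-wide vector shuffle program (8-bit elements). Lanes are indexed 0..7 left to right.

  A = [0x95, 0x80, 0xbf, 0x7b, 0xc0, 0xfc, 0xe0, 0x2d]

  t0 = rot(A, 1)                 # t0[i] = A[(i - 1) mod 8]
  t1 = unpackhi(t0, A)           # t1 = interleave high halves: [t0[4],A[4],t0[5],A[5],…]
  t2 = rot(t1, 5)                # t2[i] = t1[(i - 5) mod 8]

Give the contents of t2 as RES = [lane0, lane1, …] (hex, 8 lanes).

RES = [0xfc, 0xfc, 0xe0, 0xe0, 0x2d, 0x7b, 0xc0, 0xc0]

  t0: 2d 95 80 bf 7b c0 fc e0
  t1: 7b c0 c0 fc fc e0 e0 2d
  t2: fc fc e0 e0 2d 7b c0 c0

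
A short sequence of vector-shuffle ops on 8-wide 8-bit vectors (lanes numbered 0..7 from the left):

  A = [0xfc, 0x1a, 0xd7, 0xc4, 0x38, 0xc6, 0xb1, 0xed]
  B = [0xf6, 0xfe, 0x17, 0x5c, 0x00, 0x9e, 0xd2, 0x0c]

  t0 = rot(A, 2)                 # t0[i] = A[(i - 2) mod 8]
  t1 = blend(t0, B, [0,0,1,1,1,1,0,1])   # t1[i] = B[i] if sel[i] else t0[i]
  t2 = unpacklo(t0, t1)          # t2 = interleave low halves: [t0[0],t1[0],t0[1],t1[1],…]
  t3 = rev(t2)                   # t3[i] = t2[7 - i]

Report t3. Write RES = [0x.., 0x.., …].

RES = [0x5c, 0x1a, 0x17, 0xfc, 0xed, 0xed, 0xb1, 0xb1]

→ t0 |b1|ed|fc|1a|d7|c4|38|c6|
→ t1 |b1|ed|17|5c|00|9e|38|0c|
→ t2 |b1|b1|ed|ed|fc|17|1a|5c|
→ t3 |5c|1a|17|fc|ed|ed|b1|b1|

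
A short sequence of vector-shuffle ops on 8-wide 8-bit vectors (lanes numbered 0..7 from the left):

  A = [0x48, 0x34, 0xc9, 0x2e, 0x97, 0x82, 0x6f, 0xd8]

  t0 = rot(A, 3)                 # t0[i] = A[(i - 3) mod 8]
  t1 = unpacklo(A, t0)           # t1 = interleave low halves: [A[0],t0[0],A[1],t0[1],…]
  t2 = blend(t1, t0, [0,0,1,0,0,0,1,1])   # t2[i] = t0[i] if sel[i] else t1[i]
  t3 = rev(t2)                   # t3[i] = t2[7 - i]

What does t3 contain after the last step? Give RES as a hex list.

RES = [ 0x97  0x2e  0xd8  0xc9  0x6f  0xd8  0x82  0x48 ]

t0 = [0x82, 0x6f, 0xd8, 0x48, 0x34, 0xc9, 0x2e, 0x97]
t1 = [0x48, 0x82, 0x34, 0x6f, 0xc9, 0xd8, 0x2e, 0x48]
t2 = [0x48, 0x82, 0xd8, 0x6f, 0xc9, 0xd8, 0x2e, 0x97]
t3 = [0x97, 0x2e, 0xd8, 0xc9, 0x6f, 0xd8, 0x82, 0x48]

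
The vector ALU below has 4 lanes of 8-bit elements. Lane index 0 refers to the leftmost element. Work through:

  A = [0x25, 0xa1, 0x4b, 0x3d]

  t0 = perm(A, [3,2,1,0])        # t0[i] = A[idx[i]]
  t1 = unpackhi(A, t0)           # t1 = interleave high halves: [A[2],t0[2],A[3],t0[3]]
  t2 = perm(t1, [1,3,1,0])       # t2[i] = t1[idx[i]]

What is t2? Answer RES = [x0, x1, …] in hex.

RES = [0xa1, 0x25, 0xa1, 0x4b]

  t0: 3d 4b a1 25
  t1: 4b a1 3d 25
  t2: a1 25 a1 4b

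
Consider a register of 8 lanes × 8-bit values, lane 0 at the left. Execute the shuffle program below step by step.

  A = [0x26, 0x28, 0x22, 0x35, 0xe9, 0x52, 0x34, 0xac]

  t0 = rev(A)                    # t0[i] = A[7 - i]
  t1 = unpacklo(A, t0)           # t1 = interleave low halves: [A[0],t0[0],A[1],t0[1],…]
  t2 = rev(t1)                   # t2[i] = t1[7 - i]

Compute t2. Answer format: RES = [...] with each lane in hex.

t0 = [0xac, 0x34, 0x52, 0xe9, 0x35, 0x22, 0x28, 0x26]
t1 = [0x26, 0xac, 0x28, 0x34, 0x22, 0x52, 0x35, 0xe9]
t2 = [0xe9, 0x35, 0x52, 0x22, 0x34, 0x28, 0xac, 0x26]

RES = [ 0xe9  0x35  0x52  0x22  0x34  0x28  0xac  0x26 ]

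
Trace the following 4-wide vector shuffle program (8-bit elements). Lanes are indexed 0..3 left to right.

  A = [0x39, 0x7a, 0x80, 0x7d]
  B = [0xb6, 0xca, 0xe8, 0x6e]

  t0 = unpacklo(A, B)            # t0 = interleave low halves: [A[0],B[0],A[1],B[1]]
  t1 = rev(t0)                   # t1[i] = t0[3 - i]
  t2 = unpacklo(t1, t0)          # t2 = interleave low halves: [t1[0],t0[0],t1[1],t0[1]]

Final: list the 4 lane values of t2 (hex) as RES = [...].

RES = [ 0xca  0x39  0x7a  0xb6 ]

→ t0 |39|b6|7a|ca|
→ t1 |ca|7a|b6|39|
→ t2 |ca|39|7a|b6|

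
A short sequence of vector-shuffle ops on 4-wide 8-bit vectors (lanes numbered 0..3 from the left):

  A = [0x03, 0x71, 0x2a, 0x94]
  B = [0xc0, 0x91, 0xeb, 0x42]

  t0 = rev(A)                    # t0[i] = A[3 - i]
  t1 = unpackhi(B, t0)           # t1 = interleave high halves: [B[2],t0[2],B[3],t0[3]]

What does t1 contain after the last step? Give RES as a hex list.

RES = [ 0xeb  0x71  0x42  0x03 ]

  t0: 94 2a 71 03
  t1: eb 71 42 03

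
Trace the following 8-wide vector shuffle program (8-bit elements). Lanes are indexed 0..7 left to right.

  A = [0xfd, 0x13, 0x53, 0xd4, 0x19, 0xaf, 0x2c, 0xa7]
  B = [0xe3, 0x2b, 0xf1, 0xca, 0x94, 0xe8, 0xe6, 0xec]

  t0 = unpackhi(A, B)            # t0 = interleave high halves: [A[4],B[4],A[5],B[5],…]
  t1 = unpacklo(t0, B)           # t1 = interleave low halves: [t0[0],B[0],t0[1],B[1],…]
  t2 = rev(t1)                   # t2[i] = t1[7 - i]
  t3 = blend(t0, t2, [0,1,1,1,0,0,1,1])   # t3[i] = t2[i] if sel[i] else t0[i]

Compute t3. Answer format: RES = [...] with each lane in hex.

→ t0 |19|94|af|e8|2c|e6|a7|ec|
→ t1 |19|e3|94|2b|af|f1|e8|ca|
→ t2 |ca|e8|f1|af|2b|94|e3|19|
→ t3 |19|e8|f1|af|2c|e6|e3|19|

RES = [ 0x19  0xe8  0xf1  0xaf  0x2c  0xe6  0xe3  0x19 ]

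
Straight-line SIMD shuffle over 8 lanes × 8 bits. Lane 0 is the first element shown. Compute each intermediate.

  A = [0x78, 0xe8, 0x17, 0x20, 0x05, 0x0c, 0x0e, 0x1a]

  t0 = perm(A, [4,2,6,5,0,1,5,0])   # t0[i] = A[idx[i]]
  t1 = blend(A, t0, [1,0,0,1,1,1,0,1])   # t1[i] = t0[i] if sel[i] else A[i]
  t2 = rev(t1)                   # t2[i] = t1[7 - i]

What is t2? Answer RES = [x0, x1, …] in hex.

RES = [ 0x78  0x0e  0xe8  0x78  0x0c  0x17  0xe8  0x05 ]

→ t0 |05|17|0e|0c|78|e8|0c|78|
→ t1 |05|e8|17|0c|78|e8|0e|78|
→ t2 |78|0e|e8|78|0c|17|e8|05|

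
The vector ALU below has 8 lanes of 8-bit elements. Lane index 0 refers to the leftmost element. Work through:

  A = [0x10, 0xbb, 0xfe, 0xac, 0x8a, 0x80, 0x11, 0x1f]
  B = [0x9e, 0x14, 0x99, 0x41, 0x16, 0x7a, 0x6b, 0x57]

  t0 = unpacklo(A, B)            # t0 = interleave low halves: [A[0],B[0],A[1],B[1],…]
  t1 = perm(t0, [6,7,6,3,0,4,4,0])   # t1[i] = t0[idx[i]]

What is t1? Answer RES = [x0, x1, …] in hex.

RES = [ 0xac  0x41  0xac  0x14  0x10  0xfe  0xfe  0x10 ]

t0 = [0x10, 0x9e, 0xbb, 0x14, 0xfe, 0x99, 0xac, 0x41]
t1 = [0xac, 0x41, 0xac, 0x14, 0x10, 0xfe, 0xfe, 0x10]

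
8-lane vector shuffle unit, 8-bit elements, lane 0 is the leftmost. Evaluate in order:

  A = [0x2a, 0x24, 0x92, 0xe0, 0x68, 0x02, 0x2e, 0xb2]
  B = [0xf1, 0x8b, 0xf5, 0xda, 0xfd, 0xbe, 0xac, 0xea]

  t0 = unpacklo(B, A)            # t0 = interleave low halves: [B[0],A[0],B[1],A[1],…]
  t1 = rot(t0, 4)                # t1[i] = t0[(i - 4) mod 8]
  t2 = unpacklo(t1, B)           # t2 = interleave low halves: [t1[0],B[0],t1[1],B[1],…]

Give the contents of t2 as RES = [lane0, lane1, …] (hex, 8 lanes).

RES = [0xf5, 0xf1, 0x92, 0x8b, 0xda, 0xf5, 0xe0, 0xda]

→ t0 |f1|2a|8b|24|f5|92|da|e0|
→ t1 |f5|92|da|e0|f1|2a|8b|24|
→ t2 |f5|f1|92|8b|da|f5|e0|da|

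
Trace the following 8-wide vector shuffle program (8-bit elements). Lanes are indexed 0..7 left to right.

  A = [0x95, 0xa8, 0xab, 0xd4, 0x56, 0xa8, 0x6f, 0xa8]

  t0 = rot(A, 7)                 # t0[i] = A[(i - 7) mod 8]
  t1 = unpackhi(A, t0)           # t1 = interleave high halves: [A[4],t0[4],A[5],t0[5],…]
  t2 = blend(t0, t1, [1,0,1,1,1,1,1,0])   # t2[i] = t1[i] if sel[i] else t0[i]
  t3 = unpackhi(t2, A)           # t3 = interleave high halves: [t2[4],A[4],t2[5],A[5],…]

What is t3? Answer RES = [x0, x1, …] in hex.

RES = [ 0x6f  0x56  0xa8  0xa8  0xa8  0x6f  0x95  0xa8 ]

t0 = [0xa8, 0xab, 0xd4, 0x56, 0xa8, 0x6f, 0xa8, 0x95]
t1 = [0x56, 0xa8, 0xa8, 0x6f, 0x6f, 0xa8, 0xa8, 0x95]
t2 = [0x56, 0xab, 0xa8, 0x6f, 0x6f, 0xa8, 0xa8, 0x95]
t3 = [0x6f, 0x56, 0xa8, 0xa8, 0xa8, 0x6f, 0x95, 0xa8]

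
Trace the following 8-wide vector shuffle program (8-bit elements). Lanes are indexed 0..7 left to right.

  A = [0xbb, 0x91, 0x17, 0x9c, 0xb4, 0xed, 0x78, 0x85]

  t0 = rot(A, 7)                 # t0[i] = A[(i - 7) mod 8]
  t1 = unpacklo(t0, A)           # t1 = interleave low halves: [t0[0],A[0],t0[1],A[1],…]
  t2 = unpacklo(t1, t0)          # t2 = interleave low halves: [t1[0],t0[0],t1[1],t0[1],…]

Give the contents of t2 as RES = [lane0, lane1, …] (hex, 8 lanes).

RES = [0x91, 0x91, 0xbb, 0x17, 0x17, 0x9c, 0x91, 0xb4]

t0 = [0x91, 0x17, 0x9c, 0xb4, 0xed, 0x78, 0x85, 0xbb]
t1 = [0x91, 0xbb, 0x17, 0x91, 0x9c, 0x17, 0xb4, 0x9c]
t2 = [0x91, 0x91, 0xbb, 0x17, 0x17, 0x9c, 0x91, 0xb4]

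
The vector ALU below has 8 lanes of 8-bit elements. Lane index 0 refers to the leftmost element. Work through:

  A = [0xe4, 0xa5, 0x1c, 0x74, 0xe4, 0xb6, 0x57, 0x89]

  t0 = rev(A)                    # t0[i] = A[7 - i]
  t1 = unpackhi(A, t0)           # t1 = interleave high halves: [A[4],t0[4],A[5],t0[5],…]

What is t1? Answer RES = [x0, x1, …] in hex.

  t0: 89 57 b6 e4 74 1c a5 e4
  t1: e4 74 b6 1c 57 a5 89 e4

RES = [0xe4, 0x74, 0xb6, 0x1c, 0x57, 0xa5, 0x89, 0xe4]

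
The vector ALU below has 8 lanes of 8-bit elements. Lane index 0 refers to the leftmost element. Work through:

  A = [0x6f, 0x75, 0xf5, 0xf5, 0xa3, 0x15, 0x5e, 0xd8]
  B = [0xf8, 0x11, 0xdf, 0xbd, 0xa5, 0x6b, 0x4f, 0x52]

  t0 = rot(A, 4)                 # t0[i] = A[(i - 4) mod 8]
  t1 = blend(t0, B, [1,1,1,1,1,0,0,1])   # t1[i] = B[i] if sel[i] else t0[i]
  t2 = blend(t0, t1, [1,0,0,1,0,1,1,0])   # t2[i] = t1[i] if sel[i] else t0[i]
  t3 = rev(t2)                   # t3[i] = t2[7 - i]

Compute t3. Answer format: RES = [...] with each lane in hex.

RES = [ 0xf5  0xf5  0x75  0x6f  0xbd  0x5e  0x15  0xf8 ]

→ t0 |a3|15|5e|d8|6f|75|f5|f5|
→ t1 |f8|11|df|bd|a5|75|f5|52|
→ t2 |f8|15|5e|bd|6f|75|f5|f5|
→ t3 |f5|f5|75|6f|bd|5e|15|f8|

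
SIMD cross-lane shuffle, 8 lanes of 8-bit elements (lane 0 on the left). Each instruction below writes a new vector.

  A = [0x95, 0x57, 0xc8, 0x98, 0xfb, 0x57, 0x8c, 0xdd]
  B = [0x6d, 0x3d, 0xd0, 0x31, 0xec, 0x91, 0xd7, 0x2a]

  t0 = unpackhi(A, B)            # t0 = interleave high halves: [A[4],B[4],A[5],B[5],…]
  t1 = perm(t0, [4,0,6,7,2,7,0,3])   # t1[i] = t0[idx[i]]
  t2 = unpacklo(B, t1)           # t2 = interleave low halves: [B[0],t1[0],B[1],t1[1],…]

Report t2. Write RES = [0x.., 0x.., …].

RES = [0x6d, 0x8c, 0x3d, 0xfb, 0xd0, 0xdd, 0x31, 0x2a]

→ t0 |fb|ec|57|91|8c|d7|dd|2a|
→ t1 |8c|fb|dd|2a|57|2a|fb|91|
→ t2 |6d|8c|3d|fb|d0|dd|31|2a|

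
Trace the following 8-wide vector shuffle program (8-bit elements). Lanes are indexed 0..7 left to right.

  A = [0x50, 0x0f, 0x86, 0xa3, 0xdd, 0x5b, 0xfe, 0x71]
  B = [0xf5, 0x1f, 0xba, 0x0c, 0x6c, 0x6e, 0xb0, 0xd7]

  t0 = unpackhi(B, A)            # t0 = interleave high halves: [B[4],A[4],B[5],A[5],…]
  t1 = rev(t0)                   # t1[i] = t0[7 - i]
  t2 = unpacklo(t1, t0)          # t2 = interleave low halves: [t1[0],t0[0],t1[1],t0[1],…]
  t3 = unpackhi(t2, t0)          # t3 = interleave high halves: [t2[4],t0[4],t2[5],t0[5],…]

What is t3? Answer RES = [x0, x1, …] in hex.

  t0: 6c dd 6e 5b b0 fe d7 71
  t1: 71 d7 fe b0 5b 6e dd 6c
  t2: 71 6c d7 dd fe 6e b0 5b
  t3: fe b0 6e fe b0 d7 5b 71

RES = [ 0xfe  0xb0  0x6e  0xfe  0xb0  0xd7  0x5b  0x71 ]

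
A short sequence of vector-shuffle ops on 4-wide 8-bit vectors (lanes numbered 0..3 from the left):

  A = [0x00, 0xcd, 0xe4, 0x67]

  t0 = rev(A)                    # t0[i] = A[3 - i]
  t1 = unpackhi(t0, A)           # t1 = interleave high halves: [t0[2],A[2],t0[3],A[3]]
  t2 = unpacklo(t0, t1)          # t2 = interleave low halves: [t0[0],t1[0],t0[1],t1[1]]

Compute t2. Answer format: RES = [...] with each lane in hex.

RES = [ 0x67  0xcd  0xe4  0xe4 ]

  t0: 67 e4 cd 00
  t1: cd e4 00 67
  t2: 67 cd e4 e4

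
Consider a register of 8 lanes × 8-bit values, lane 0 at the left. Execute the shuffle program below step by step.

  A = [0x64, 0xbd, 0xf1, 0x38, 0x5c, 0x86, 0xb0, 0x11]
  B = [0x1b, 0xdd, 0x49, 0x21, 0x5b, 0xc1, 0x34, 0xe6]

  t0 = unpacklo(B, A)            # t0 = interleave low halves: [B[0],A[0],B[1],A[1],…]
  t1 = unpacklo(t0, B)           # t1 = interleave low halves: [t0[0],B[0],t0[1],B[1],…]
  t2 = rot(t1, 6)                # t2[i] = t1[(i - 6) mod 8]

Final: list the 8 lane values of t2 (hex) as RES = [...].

RES = [0x64, 0xdd, 0xdd, 0x49, 0xbd, 0x21, 0x1b, 0x1b]

t0 = [0x1b, 0x64, 0xdd, 0xbd, 0x49, 0xf1, 0x21, 0x38]
t1 = [0x1b, 0x1b, 0x64, 0xdd, 0xdd, 0x49, 0xbd, 0x21]
t2 = [0x64, 0xdd, 0xdd, 0x49, 0xbd, 0x21, 0x1b, 0x1b]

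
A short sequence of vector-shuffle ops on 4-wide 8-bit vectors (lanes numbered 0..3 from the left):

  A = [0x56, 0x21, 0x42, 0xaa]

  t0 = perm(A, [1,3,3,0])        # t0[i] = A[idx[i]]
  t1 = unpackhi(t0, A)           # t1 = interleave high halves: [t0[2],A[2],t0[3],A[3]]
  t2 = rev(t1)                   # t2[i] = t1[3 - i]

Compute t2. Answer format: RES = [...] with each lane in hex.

RES = [0xaa, 0x56, 0x42, 0xaa]

t0 = [0x21, 0xaa, 0xaa, 0x56]
t1 = [0xaa, 0x42, 0x56, 0xaa]
t2 = [0xaa, 0x56, 0x42, 0xaa]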